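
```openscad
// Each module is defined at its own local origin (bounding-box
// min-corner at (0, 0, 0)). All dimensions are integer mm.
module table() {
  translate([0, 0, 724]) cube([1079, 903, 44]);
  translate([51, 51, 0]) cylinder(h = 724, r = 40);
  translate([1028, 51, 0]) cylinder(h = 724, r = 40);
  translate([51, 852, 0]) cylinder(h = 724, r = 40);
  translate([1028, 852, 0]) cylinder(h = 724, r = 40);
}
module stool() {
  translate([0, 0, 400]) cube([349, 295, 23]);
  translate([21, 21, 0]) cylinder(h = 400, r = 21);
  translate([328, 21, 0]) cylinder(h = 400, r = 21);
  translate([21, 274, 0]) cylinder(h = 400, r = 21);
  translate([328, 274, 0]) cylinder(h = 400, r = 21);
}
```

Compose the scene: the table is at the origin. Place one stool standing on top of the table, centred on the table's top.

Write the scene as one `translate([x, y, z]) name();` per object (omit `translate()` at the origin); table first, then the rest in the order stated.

table();
translate([365, 304, 768]) stool();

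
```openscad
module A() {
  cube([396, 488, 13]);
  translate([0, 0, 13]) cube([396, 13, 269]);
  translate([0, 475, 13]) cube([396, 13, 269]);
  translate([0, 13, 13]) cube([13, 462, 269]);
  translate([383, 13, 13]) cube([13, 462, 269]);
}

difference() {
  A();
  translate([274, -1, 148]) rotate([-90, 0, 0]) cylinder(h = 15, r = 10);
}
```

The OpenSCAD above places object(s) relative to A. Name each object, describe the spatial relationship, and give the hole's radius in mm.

A is an open box. The open box has a circular hole through its front wall. The hole's radius is 10 mm.

The subtracted cylinder has r = 10 mm.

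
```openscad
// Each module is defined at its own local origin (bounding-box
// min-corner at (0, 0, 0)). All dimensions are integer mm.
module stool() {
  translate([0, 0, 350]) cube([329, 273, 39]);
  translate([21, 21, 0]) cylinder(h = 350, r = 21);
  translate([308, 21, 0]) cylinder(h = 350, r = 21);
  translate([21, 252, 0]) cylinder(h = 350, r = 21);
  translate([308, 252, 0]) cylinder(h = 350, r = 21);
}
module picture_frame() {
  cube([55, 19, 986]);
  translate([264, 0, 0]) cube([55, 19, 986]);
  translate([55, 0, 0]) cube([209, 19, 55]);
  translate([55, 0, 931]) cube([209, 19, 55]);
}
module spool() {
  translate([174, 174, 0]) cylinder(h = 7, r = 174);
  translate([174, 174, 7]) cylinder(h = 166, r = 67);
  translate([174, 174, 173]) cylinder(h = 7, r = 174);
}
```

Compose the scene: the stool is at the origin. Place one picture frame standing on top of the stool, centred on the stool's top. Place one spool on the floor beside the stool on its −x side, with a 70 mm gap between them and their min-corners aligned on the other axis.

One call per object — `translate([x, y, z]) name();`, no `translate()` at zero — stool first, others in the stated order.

stool();
translate([5, 127, 389]) picture_frame();
translate([-418, 0, 0]) spool();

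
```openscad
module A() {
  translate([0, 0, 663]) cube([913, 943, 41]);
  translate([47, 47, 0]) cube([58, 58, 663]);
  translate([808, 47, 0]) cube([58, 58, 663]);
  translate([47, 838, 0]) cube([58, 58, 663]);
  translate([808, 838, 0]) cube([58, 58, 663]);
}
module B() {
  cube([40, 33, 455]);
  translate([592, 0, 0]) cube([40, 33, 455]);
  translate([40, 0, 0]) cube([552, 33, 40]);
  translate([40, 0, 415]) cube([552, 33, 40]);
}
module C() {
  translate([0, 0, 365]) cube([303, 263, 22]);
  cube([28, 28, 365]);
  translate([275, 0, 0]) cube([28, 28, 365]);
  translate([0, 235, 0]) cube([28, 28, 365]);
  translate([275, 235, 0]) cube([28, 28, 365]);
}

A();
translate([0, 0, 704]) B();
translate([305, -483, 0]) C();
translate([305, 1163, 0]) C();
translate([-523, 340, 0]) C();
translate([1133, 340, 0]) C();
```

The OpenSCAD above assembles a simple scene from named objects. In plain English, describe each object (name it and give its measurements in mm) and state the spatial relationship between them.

A is a table: top 913 mm (x) × 943 mm (y), 41 mm thick, upper face at z = 704 mm, on four 58×58 mm square legs, each inset 47 mm from the nearest pair of top edges, running from z = 0 to the bottom of the top.

B is a picture frame with a 552×375 mm rectangular opening (x by z) and a uniform 40 mm border on every side. Frame depth is 33 mm along y. It is built from two vertical stiles running the full outside height and two horizontal rails spanning the gap between the stiles.

C is a four-legged stool. The seat is 303×263 mm, 22 mm thick, top at z = 387 mm. It stands on four square legs, each 28×28 mm in cross-section, from z = 0 to the seat underside, each flush with a corner of the seat.

The picture frame is on top of the table. Four stools sit around the table at the −y, +y, −x, +x sides.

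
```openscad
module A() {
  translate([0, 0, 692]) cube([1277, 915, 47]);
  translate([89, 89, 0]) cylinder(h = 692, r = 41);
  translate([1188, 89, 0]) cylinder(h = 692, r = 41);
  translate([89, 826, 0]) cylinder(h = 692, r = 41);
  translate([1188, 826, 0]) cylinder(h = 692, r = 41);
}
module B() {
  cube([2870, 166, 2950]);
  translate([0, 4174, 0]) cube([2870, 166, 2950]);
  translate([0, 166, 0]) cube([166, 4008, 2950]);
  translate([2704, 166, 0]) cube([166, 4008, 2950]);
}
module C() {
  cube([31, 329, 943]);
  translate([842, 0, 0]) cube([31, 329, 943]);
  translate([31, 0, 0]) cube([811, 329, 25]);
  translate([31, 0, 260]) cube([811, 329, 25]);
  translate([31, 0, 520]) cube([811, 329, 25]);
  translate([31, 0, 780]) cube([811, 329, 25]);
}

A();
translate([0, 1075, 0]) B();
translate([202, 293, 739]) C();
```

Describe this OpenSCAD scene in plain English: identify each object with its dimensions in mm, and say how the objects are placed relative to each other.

A is a table: top 1277 mm (x) × 915 mm (y), 47 mm thick, upper face at z = 739 mm, on four round legs of 82 mm diameter, each leg's bounding box inset 48 mm from the nearest pair of top edges, running from z = 0 to the bottom of the top.

B is the wall frame of a small rectangular building: four walls, each 2950 mm tall and 166 mm thick, enclosing a footprint 2870 mm (x) by 4340 mm (y) outside-to-outside, with no floor or roof. The front and back walls (the −y and +y sides) span the full width; the two side walls fit between them.

C is a bookshelf 873 mm wide overall, 329 mm deep and 943 mm tall. The two sides are 31 mm thick vertical panels. 4 horizontal shelves of 25 mm thickness span between the inner faces of the sides; the lowest shelf sits on the floor and shelves are stacked with a clear vertical gap of 235 mm between each pair.

The house frame is on the floor beside the table on its +y side. The bookshelf is on top of the table, centred.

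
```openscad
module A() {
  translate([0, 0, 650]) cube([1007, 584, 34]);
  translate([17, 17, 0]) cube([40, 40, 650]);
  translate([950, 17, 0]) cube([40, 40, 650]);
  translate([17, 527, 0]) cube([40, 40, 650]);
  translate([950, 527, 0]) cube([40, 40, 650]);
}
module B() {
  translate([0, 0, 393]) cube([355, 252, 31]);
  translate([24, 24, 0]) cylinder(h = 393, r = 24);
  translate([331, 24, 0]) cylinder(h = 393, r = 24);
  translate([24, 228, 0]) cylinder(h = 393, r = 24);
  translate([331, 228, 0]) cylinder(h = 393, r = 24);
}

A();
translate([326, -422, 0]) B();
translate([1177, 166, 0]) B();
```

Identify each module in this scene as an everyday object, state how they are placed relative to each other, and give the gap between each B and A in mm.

Each stool's nearest face is 170 mm from the table's bounding box.

A is a table. B is a stool. Two stools sit around the table at the −y, +x sides. The gap between each stool and the table is 170 mm.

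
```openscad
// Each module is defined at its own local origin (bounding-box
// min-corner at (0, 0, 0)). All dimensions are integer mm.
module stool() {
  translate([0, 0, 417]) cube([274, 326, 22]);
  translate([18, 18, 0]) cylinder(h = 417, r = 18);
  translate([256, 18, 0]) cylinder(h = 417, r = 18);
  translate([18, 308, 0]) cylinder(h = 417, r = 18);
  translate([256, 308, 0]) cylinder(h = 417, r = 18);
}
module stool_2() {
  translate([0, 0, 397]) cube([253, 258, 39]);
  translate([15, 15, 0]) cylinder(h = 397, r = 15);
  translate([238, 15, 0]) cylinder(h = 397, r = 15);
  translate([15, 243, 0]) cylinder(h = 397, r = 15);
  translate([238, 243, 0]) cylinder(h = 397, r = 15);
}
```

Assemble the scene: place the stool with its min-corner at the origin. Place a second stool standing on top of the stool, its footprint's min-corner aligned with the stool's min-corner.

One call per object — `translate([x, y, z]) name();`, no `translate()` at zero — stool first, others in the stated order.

stool();
translate([0, 0, 439]) stool_2();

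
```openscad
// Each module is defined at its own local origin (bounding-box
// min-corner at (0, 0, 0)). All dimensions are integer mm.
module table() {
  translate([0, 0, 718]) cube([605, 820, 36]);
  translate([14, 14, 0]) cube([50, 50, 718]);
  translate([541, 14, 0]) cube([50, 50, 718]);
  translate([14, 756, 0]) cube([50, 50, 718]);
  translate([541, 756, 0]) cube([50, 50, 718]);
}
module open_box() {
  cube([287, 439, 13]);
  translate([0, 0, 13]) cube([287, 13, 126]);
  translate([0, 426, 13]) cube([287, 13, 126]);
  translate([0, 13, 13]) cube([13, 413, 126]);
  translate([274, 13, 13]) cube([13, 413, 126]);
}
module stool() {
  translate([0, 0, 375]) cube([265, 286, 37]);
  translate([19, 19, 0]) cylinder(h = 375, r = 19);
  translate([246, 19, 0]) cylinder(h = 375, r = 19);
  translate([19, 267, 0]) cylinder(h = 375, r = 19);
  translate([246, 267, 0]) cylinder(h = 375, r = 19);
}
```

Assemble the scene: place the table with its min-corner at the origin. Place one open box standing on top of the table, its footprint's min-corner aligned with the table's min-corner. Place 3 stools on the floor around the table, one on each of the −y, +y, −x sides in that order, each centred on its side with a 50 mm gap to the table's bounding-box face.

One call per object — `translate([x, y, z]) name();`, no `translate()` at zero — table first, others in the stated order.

table();
translate([0, 0, 754]) open_box();
translate([170, -336, 0]) stool();
translate([170, 870, 0]) stool();
translate([-315, 267, 0]) stool();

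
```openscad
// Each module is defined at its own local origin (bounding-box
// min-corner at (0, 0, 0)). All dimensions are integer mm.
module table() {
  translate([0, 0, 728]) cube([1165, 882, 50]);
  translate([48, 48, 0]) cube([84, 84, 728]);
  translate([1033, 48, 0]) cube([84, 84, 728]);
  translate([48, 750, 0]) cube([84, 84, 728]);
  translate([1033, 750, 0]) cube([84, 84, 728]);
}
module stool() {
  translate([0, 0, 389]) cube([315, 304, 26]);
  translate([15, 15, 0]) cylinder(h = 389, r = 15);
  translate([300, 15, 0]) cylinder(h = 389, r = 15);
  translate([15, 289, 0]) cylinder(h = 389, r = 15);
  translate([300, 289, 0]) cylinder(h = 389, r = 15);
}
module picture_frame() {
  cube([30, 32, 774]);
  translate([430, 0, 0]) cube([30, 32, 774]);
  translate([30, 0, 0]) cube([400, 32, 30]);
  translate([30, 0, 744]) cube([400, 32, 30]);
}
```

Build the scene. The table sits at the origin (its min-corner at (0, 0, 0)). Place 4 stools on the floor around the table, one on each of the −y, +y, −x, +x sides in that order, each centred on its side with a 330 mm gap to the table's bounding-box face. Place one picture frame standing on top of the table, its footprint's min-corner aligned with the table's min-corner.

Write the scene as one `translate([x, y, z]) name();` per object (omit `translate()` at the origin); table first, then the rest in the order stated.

table();
translate([425, -634, 0]) stool();
translate([425, 1212, 0]) stool();
translate([-645, 289, 0]) stool();
translate([1495, 289, 0]) stool();
translate([0, 0, 778]) picture_frame();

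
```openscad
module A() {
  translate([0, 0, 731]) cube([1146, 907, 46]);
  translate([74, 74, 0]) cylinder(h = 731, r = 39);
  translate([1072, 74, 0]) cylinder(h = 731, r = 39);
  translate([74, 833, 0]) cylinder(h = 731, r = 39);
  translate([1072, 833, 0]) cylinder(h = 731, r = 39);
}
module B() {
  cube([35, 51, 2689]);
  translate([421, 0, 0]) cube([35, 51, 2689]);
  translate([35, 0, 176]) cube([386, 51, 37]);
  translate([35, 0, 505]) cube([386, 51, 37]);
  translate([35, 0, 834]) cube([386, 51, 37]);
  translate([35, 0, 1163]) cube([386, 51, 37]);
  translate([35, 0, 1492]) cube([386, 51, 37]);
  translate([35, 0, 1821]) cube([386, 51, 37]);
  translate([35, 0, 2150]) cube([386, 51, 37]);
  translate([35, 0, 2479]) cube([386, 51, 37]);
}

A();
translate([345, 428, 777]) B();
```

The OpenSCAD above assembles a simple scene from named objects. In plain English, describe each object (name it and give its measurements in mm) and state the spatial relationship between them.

A is a table: top 1146 mm (x) × 907 mm (y), 46 mm thick, upper face at z = 777 mm, on four round legs of 78 mm diameter, each leg's bounding box inset 35 mm from the nearest pair of top edges, running from z = 0 to the bottom of the top.

B is a wooden ladder with two side rails of 35×51 mm section and 2689 mm height, set 456 mm apart overall. Between them run 8 rectangular rungs (51 mm deep, 37 mm thick), front faces flush with the rails' −y face. The bottom of the first rung is 176 mm above the floor and each subsequent rung is 329 mm higher than the one below.

The ladder is on top of the table, centred.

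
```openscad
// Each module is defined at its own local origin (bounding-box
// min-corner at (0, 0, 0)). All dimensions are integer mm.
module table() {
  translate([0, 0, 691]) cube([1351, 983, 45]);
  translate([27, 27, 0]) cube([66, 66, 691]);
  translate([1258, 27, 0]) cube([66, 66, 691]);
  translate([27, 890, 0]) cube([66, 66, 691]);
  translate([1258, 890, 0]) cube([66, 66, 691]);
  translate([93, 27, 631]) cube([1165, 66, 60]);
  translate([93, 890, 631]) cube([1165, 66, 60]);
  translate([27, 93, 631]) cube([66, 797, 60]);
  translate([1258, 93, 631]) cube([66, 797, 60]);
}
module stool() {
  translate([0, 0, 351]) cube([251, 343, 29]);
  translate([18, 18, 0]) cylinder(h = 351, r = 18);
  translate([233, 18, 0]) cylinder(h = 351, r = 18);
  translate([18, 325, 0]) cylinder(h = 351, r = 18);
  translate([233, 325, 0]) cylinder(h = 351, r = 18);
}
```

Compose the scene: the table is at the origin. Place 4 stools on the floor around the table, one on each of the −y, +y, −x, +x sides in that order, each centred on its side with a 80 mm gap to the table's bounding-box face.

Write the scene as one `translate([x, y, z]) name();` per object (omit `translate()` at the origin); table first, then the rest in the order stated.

table();
translate([550, -423, 0]) stool();
translate([550, 1063, 0]) stool();
translate([-331, 320, 0]) stool();
translate([1431, 320, 0]) stool();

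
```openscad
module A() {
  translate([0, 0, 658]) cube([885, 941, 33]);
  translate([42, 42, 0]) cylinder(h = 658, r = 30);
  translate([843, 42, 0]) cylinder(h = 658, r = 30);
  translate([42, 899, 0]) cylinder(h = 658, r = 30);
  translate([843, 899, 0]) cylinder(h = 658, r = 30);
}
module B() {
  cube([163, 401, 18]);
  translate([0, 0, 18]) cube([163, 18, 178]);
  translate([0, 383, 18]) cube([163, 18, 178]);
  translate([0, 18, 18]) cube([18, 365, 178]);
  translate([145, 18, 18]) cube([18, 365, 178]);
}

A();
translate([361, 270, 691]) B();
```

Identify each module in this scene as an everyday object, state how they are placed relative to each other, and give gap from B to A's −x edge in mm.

The open box's min-x is at 361; the table's min-x is 0; gap = 361 mm.

A is a table. B is an open box. The open box is on top of the table, centred. The gap from the open box to the table's −x edge is 361 mm.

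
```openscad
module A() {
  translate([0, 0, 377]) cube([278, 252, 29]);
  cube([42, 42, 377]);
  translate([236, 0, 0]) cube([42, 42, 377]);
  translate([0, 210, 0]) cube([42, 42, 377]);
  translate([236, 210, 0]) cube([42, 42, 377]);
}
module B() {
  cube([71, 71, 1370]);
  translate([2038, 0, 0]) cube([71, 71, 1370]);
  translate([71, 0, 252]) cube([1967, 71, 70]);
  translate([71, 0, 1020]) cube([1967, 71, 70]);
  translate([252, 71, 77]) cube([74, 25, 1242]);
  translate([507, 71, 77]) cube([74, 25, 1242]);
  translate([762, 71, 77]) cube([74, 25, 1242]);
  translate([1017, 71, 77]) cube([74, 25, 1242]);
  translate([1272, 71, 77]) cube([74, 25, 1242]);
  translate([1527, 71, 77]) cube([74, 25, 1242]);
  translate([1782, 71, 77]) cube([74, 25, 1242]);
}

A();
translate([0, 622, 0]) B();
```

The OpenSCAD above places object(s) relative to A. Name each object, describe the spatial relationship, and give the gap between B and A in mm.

A is a stool. B is a fence section. The fence section is on the floor beside the stool on its +y side. The gap between the fence section and the stool is 370 mm.

The fence section's nearest face is 370 mm from the stool's +y face.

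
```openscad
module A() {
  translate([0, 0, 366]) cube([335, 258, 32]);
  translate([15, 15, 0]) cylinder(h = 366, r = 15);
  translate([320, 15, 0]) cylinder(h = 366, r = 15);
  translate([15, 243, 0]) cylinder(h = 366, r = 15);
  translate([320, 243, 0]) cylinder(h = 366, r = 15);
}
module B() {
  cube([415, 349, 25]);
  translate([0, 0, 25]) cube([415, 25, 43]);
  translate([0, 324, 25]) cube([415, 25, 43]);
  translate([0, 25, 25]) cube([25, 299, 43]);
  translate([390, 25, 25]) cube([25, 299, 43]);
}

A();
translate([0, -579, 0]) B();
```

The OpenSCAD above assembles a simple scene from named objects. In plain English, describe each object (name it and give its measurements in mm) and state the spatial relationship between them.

A is a four-legged stool. The seat is 335×258 mm, 32 mm thick, top at z = 398 mm. It stands on four round legs, each 30 mm in diameter, from z = 0 to the seat underside, each leg's axis is inset half a diameter from the nearest pair of seat edges (so the leg's bounding box is flush with the corner).

B is an open storage box with external size 415×349×68 mm and wall thickness 25 mm (the base is also 25 mm thick). The base covers the whole footprint; the four walls stand on the base, with the y-facing walls full-width and the x-facing walls fitting between their inner faces.

The open box is on the floor beside the stool on its −y side.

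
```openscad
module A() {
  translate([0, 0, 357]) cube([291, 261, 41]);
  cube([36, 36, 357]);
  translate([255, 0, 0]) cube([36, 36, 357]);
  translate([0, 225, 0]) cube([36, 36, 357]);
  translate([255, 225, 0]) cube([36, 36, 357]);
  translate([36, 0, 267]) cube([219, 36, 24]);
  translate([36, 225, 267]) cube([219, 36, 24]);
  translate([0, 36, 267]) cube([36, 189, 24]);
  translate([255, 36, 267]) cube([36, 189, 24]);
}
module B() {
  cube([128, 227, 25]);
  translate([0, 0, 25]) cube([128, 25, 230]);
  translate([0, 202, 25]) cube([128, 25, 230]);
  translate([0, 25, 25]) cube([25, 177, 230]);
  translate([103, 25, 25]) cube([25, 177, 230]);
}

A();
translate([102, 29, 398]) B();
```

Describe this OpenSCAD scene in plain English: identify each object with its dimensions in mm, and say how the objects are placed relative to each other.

A is a four-legged stool. The seat is 291×261 mm, 41 mm thick, top at z = 398 mm. It stands on four square legs, each 36×36 mm in cross-section, from z = 0 to the seat underside, each flush with a corner of the seat. Four stretchers, 36 mm wide and 24 mm tall, connect adjacent legs with their undersides at z = 267 mm, each running between the inner faces of the legs it joins and aligned with the legs' outer faces on the other axis.

B is an open-topped rectangular box: outside dimensions 128×227×255 mm, with a uniform wall and base thickness of 25 mm. The base is a full 128×227 slab on the floor; four walls sit on top of the base. The front and back walls (the −y and +y sides) span the full width; the two side walls fit between them.

The open box is on top of the stool.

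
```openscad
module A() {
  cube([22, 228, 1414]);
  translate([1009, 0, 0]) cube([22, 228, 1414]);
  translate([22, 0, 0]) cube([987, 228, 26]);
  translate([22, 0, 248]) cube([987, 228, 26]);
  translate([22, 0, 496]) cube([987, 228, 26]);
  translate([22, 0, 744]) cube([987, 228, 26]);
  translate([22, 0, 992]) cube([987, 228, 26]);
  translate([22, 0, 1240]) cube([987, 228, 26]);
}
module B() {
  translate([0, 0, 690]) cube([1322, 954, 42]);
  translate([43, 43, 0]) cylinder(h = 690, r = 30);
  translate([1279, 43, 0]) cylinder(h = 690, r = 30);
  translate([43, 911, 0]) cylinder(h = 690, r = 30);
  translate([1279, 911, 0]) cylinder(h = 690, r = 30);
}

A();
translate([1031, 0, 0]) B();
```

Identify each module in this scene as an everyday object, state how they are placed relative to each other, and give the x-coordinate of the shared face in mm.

The bookshelf's +x face and the table's −x face are both at x = 1031 mm.

A is a bookshelf. B is a table. The table is against the bookshelf's +x side, with their −y faces flush. The x-coordinate of the shared face is 1031 mm.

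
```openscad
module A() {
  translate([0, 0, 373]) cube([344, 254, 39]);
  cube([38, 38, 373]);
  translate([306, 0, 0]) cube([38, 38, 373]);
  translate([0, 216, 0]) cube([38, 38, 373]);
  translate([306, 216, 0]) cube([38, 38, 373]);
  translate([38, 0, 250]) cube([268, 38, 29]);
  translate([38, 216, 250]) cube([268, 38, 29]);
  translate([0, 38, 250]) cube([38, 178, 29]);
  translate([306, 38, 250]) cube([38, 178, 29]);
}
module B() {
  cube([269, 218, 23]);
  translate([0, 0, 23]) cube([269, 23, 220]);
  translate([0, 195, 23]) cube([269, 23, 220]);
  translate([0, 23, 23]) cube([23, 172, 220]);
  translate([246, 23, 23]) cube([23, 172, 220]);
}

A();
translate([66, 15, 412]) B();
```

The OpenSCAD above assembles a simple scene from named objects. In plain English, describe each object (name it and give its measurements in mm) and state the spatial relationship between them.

A is a simple wooden stool: a rectangular seat 344 mm (x) by 254 mm (y), 39 mm thick, top face at z = 412 mm, on four square legs, each 38×38 mm in cross-section. The legs rest on z = 0, each flush with a corner of the seat. Four stretchers, 38 mm wide and 29 mm tall, connect adjacent legs with their undersides at z = 250 mm, each running between the inner faces of the legs it joins and aligned with the legs' outer faces on the other axis.

B is an open-topped rectangular box: outside dimensions 269×218×243 mm, with a uniform wall and base thickness of 23 mm. The base is a full 269×218 slab on the floor; four walls sit on top of the base. The front and back walls (the −y and +y sides) span the full width; the two side walls fit between them.

The open box is on top of the stool.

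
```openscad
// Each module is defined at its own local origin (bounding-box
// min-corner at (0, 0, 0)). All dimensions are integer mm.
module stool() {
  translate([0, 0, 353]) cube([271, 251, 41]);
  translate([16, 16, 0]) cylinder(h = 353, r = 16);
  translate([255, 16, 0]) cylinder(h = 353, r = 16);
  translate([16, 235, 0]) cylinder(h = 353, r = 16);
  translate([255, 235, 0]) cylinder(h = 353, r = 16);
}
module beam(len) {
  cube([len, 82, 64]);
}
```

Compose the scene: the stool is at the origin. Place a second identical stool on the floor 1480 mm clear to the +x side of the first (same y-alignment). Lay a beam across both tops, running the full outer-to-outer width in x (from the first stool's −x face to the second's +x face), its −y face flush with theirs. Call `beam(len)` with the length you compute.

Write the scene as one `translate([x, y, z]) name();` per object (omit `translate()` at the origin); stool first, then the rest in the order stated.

stool();
translate([1751, 0, 0]) stool();
translate([0, 0, 394]) beam(2022);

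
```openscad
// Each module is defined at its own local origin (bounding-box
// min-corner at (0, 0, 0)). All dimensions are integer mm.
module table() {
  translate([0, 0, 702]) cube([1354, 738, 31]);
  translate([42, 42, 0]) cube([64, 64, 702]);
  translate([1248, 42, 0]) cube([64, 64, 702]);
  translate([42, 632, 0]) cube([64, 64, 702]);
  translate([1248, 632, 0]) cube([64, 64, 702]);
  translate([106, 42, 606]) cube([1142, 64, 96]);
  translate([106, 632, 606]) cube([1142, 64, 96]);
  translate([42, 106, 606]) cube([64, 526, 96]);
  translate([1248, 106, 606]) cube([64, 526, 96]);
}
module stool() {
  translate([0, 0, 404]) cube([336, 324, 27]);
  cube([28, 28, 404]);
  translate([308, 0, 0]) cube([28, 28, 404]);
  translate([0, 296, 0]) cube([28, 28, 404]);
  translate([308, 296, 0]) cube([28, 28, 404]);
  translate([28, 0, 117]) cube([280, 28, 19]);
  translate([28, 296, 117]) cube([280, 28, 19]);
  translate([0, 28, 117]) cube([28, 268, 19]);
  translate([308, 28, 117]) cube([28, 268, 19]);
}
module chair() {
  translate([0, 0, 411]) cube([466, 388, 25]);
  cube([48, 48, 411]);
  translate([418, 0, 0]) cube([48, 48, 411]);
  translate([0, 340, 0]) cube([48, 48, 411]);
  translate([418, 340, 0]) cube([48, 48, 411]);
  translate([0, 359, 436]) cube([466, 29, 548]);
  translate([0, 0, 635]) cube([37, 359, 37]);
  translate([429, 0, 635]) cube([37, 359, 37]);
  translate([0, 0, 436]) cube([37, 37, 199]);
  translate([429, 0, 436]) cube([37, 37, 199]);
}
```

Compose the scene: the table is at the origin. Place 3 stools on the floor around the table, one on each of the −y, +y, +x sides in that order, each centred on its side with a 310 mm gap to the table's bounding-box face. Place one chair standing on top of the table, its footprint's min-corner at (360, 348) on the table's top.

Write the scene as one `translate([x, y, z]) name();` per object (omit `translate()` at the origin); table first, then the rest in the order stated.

table();
translate([509, -634, 0]) stool();
translate([509, 1048, 0]) stool();
translate([1664, 207, 0]) stool();
translate([360, 348, 733]) chair();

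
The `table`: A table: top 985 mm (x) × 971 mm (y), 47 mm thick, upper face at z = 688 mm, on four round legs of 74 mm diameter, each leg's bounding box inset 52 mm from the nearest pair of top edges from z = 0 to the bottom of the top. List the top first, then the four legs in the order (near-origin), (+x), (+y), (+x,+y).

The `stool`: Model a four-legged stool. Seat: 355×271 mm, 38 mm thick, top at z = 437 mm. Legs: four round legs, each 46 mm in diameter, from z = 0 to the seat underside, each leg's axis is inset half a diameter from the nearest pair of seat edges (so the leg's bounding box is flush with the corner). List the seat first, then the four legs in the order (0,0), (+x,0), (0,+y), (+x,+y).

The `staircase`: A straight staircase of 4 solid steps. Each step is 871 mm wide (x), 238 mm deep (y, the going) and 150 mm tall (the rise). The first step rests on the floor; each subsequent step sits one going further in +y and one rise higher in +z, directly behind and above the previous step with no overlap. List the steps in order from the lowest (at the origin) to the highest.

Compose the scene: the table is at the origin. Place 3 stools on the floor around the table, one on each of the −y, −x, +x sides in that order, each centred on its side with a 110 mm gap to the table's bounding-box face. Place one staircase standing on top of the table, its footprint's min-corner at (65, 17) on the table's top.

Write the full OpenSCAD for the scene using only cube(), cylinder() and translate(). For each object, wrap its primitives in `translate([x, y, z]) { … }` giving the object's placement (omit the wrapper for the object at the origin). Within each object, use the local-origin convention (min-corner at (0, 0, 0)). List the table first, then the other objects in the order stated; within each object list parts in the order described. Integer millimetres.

translate([0, 0, 641]) cube([985, 971, 47]);
translate([89, 89, 0]) cylinder(h = 641, r = 37);
translate([896, 89, 0]) cylinder(h = 641, r = 37);
translate([89, 882, 0]) cylinder(h = 641, r = 37);
translate([896, 882, 0]) cylinder(h = 641, r = 37);
translate([315, -381, 0]) {
  translate([0, 0, 399]) cube([355, 271, 38]);
  translate([23, 23, 0]) cylinder(h = 399, r = 23);
  translate([332, 23, 0]) cylinder(h = 399, r = 23);
  translate([23, 248, 0]) cylinder(h = 399, r = 23);
  translate([332, 248, 0]) cylinder(h = 399, r = 23);
}
translate([-465, 350, 0]) {
  translate([0, 0, 399]) cube([355, 271, 38]);
  translate([23, 23, 0]) cylinder(h = 399, r = 23);
  translate([332, 23, 0]) cylinder(h = 399, r = 23);
  translate([23, 248, 0]) cylinder(h = 399, r = 23);
  translate([332, 248, 0]) cylinder(h = 399, r = 23);
}
translate([1095, 350, 0]) {
  translate([0, 0, 399]) cube([355, 271, 38]);
  translate([23, 23, 0]) cylinder(h = 399, r = 23);
  translate([332, 23, 0]) cylinder(h = 399, r = 23);
  translate([23, 248, 0]) cylinder(h = 399, r = 23);
  translate([332, 248, 0]) cylinder(h = 399, r = 23);
}
translate([65, 17, 688]) {
  cube([871, 238, 150]);
  translate([0, 238, 150]) cube([871, 238, 150]);
  translate([0, 476, 300]) cube([871, 238, 150]);
  translate([0, 714, 450]) cube([871, 238, 150]);
}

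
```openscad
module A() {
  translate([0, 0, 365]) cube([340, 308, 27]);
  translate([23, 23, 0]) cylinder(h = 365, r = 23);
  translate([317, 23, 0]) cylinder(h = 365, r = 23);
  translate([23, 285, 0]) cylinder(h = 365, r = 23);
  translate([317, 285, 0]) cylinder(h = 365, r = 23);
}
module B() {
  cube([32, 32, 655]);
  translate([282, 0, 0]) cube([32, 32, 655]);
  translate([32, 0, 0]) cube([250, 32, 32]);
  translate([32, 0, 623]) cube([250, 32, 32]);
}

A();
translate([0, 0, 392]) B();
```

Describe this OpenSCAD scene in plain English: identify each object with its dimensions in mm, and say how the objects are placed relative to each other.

A is a simple wooden stool: a rectangular seat 340 mm (x) by 308 mm (y), 27 mm thick, top face at z = 392 mm, on four round legs, each 46 mm in diameter. The legs rest on z = 0, each leg's axis is inset half a diameter from the nearest pair of seat edges (so the leg's bounding box is flush with the corner).

B is a picture frame with a 250×591 mm rectangular opening (x by z) and a uniform 32 mm border on every side. Frame depth is 32 mm along y. It is built from two vertical stiles running the full outside height and two horizontal rails spanning the gap between the stiles.

The picture frame is on top of the stool.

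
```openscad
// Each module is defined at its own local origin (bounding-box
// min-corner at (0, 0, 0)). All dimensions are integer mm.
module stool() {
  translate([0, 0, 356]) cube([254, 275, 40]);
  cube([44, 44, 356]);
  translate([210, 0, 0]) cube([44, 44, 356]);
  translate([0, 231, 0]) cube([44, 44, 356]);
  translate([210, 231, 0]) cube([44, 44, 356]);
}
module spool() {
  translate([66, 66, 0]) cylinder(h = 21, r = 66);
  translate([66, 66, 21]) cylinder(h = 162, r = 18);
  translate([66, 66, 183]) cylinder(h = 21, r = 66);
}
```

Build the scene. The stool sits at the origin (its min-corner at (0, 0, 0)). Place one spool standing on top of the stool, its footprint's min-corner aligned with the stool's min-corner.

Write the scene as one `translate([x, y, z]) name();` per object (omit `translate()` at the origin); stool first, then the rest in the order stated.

stool();
translate([0, 0, 396]) spool();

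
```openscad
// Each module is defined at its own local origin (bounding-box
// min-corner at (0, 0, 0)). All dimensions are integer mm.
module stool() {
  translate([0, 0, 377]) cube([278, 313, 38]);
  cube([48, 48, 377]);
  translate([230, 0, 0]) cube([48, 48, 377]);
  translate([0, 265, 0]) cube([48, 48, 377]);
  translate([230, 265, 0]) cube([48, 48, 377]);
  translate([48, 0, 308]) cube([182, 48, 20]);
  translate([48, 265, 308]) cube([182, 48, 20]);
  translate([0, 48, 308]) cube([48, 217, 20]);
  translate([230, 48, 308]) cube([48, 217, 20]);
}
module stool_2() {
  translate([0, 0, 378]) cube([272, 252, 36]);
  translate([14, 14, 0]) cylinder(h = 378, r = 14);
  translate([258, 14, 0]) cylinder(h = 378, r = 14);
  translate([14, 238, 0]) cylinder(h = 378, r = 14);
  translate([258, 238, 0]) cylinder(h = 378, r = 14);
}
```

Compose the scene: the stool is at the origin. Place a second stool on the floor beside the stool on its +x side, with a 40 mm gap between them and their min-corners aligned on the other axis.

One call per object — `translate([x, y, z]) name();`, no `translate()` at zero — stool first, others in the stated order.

stool();
translate([318, 0, 0]) stool_2();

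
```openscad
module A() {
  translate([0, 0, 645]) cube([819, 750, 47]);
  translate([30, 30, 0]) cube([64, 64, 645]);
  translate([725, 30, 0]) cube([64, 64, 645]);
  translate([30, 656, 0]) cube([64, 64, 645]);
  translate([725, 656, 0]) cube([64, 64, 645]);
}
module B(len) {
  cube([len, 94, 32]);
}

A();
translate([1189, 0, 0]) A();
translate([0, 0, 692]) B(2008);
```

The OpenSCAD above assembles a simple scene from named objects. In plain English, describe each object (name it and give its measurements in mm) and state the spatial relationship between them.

A is a rectangular dining table. The top is 819×750×47 mm with its upper surface at z = 692 mm. It stands on four 64×64 mm square legs, each inset 30 mm from the nearest pair of top edges, running from the floor to the underside of the top.

B is a rectangular beam 2008 mm long (x), 94 mm deep (y), 32 mm thick (z).

The beam spans the tops of two tables placed 370 mm apart, resting at z = 692 mm.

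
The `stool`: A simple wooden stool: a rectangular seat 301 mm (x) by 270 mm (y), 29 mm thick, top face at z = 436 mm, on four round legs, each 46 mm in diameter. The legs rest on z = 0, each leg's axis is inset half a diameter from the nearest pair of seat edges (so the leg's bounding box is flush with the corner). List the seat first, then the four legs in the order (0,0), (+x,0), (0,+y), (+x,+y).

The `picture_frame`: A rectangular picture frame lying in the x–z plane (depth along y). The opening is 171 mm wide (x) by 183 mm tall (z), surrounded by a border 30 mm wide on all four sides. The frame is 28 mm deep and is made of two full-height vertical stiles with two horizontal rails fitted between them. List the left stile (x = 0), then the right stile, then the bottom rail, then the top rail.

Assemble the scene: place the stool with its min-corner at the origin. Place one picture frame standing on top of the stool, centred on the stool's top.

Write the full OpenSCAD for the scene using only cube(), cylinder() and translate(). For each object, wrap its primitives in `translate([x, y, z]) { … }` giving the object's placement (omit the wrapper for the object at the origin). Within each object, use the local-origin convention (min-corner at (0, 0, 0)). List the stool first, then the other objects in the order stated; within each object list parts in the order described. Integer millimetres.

translate([0, 0, 407]) cube([301, 270, 29]);
translate([23, 23, 0]) cylinder(h = 407, r = 23);
translate([278, 23, 0]) cylinder(h = 407, r = 23);
translate([23, 247, 0]) cylinder(h = 407, r = 23);
translate([278, 247, 0]) cylinder(h = 407, r = 23);
translate([35, 121, 436]) {
  cube([30, 28, 243]);
  translate([201, 0, 0]) cube([30, 28, 243]);
  translate([30, 0, 0]) cube([171, 28, 30]);
  translate([30, 0, 213]) cube([171, 28, 30]);
}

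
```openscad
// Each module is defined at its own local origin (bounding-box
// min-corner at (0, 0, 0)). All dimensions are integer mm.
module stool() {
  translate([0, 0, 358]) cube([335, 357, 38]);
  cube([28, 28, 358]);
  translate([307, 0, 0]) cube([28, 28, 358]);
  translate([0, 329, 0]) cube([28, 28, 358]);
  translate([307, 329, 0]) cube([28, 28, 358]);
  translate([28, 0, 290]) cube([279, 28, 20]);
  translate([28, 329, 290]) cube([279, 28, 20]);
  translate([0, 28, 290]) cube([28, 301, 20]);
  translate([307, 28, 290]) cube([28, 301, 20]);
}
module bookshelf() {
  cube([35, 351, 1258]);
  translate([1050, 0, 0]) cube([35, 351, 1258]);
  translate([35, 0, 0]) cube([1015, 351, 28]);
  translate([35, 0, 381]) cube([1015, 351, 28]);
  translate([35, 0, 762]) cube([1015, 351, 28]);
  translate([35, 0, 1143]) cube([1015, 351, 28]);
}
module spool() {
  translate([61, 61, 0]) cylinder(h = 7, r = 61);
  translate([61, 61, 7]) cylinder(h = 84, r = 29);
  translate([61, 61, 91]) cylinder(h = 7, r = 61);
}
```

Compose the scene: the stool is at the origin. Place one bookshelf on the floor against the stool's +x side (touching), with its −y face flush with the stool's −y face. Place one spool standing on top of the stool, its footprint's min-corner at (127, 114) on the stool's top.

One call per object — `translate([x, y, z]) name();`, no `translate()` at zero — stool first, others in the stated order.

stool();
translate([335, 0, 0]) bookshelf();
translate([127, 114, 396]) spool();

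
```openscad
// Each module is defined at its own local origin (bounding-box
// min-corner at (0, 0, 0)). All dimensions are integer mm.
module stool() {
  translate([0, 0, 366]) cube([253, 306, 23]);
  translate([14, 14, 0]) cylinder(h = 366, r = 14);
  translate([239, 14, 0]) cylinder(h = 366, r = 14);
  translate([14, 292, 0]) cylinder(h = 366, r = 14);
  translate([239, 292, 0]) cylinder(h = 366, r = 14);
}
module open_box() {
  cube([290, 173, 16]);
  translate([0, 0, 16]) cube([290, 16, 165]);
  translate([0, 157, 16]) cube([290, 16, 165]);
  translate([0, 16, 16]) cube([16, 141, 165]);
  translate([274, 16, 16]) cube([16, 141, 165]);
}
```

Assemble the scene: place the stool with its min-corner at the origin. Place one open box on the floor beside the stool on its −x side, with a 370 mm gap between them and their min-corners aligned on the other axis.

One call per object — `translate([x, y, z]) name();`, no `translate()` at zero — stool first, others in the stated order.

stool();
translate([-660, 0, 0]) open_box();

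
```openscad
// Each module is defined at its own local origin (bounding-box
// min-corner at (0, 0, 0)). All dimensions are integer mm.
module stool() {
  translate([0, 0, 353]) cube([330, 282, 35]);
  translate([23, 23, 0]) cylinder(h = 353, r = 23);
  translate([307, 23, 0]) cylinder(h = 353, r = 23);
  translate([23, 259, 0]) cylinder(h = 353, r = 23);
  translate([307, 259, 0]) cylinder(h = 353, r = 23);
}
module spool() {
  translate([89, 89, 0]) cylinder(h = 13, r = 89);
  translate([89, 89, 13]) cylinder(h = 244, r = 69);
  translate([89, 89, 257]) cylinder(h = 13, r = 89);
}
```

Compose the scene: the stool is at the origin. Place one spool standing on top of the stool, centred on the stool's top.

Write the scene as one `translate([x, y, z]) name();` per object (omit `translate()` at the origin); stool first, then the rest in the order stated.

stool();
translate([76, 52, 388]) spool();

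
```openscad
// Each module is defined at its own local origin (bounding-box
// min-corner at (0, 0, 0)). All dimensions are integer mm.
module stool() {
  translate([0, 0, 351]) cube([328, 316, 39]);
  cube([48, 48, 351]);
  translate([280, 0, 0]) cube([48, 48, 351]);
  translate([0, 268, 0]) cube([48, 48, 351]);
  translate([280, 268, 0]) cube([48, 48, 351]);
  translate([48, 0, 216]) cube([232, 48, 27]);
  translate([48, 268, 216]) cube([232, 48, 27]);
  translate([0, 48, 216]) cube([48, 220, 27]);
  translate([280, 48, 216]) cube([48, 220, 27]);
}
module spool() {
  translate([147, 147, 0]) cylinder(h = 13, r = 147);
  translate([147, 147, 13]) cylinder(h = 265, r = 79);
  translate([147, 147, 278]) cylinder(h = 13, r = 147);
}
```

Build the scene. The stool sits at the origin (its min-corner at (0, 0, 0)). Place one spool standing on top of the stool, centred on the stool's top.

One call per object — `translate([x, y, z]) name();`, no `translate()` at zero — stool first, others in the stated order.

stool();
translate([17, 11, 390]) spool();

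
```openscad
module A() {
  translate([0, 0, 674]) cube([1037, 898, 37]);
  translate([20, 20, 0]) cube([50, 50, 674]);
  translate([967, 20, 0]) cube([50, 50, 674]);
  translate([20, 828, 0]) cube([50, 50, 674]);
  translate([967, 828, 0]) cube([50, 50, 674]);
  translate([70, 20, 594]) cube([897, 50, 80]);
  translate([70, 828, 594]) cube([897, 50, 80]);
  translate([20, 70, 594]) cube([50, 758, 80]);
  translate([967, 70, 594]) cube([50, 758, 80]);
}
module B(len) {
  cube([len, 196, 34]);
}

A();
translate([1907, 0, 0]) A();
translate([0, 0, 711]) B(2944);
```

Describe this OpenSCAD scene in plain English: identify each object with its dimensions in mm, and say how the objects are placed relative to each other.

A is a table: top 1037 mm (x) × 898 mm (y), 37 mm thick, upper face at z = 711 mm, on four 50×50 mm square legs, each inset 20 mm from the nearest pair of top edges, running from z = 0 to the bottom of the top. Four apron rails, 50 mm thick and 80 mm tall, run between adjacent legs with their top edges flush with the underside of the top and their outer faces flush with the legs' outer faces.

B is a rectangular beam 2944 mm long (x), 196 mm deep (y), 34 mm thick (z).

The beam spans the tops of two tables placed 870 mm apart, resting at z = 711 mm.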